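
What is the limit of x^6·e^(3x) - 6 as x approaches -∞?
The product is a 0·∞ indeterminate form at x → -∞.
Rewrite the product as x^6 / e^(-3x) (an ∞/∞ form) and apply L'Hôpital, or use the standard hierarchy e^(3|x|) ≫ |x^6| as x → -∞.
The indeterminate product → 0, so the limit = -6.

Final answer: -6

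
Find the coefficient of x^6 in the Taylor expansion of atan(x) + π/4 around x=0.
Expand to order 6: atan(x) + π/4 = x^5/5 - x^3/3 + x + π/4 + O(x^7).
The coefficient of x^6 is 0.

Final answer: 0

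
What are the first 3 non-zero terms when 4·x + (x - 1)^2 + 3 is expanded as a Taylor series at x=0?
x^2 + 2·x + 4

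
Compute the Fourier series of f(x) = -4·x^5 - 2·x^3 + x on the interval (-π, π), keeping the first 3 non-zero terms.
(-934 - 8·π^4 + 156·π^2)·sin(x) + (-18·π^2 + 26 + 4·π^4)·sin(2·x) + (-8·π^4/3 - 194/81 + 124·π^2/27)·sin(3·x)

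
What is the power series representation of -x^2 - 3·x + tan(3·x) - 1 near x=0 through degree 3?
9·x^3 - x^2 - 1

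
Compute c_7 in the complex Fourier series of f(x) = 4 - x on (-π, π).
Compute the real Fourier coefficients first: a_7 = 0, b_7 = -2/7.
Then c_7 = (a_7 − i·b_7)/2 = i/7.

Final answer: i/7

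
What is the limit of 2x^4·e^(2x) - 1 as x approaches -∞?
The product is a 0·∞ indeterminate form at x → -∞.
Rewrite the product as 2x^4 / e^(-2x) (an ∞/∞ form) and apply L'Hôpital, or use the standard hierarchy e^(2|x|) ≫ |x^4| as x → -∞.
The indeterminate product → 0, so the limit = -1.

Final answer: -1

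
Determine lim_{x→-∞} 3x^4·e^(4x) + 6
The product is a 0·∞ indeterminate form at x → -∞.
Rewrite the product as 3x^4 / e^(-4x) (an ∞/∞ form) and apply L'Hôpital, or use the standard hierarchy e^(4|x|) ≫ |x^4| as x → -∞.
The indeterminate product → 0, so the limit = 6.

Final answer: 6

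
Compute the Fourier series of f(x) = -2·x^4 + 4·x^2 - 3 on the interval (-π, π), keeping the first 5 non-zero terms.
(-112 + 16·π^2)·cos(x) + (10 - 4·π^2)·cos(2·x) + (-80/27 + 16·π^2/9)·cos(3·x) + (11/8 - π^2)·cos(4·x) - 2·π^4/5 - 3 + 4·π^2/3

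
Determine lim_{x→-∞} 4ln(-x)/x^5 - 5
The quotient is an ∞/∞ indeterminate form as x → -∞.
Compare growth rates of the dominant terms (exponentials ≫ polynomials ≫ logarithms), or apply L'Hôpital's rule; the quotient → 0.
Adding the constant: 0 - 5 = -5. Limit = -5.

Final answer: -5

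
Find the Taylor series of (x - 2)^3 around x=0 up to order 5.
x^3 - 6·x^2 + 12·x - 8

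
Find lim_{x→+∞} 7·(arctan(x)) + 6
Evaluate the dominant behaviour as x → +∞; each term tends to a finite value or vanishes.
Limit = 6 + 7·π/2.

Final answer: 6 + 7·π/2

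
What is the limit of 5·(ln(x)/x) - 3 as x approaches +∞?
Evaluate the dominant behaviour as x → +∞; each term tends to a finite value or vanishes.
Limit = -3.

Final answer: -3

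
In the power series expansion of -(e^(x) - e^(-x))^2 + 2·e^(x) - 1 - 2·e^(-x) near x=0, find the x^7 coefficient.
Expand to order 7: -(e^(x) - e^(-x))^2 + 2·e^(x) - 1 - 2·e^(-x) = x^7/1260 - 8·x^6/45 + x^5/30 - 4·x^4/3 + 2·x^3/3 - 4·x^2 + 4·x - 1 + O(x^8).
The coefficient of x^7 is 1/1260.

Final answer: 1/1260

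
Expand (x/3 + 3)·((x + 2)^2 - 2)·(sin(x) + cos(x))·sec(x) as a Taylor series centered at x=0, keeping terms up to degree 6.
9·x^6/5 + 101·x^5/45 + 41·x^4/9 + 20·x^3/3 + 17·x^2 + 56·x/3 + 6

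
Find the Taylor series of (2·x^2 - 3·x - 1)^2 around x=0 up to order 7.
4·x^4 - 12·x^3 + 5·x^2 + 6·x + 1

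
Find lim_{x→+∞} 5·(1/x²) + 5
Evaluate the dominant behaviour as x → +∞; each term tends to a finite value or vanishes.
Limit = 5.

Final answer: 5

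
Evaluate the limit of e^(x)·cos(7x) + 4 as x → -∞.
Evaluate the dominant behaviour as x → -∞; each term tends to a finite value or vanishes.
Limit = 4.

Final answer: 4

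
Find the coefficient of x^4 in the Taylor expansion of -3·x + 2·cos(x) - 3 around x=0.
Expand to order 4: -3·x + 2·cos(x) - 3 = x^4/12 - x^2 - 3·x - 1 + O(x^5).
The coefficient of x^4 is 1/12.

Final answer: 1/12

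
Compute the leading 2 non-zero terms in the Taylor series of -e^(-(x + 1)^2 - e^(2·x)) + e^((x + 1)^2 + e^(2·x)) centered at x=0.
x·(4·e^(-2) + 4·e^(2)) - e^(-2) + e^(2)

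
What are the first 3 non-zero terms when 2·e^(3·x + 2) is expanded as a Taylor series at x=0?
9·x^2·e^(2) + 6·x·e^(2) + 2·e^(2)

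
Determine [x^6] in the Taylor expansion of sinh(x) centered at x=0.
Expand to order 6: sinh(x) = x^5/120 + x^3/6 + x + O(x^7).
The coefficient of x^6 is 0.

Final answer: 0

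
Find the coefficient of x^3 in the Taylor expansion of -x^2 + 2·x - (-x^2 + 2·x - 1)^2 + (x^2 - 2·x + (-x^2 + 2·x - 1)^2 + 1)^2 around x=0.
Expand to order 3: -x^2 + 2·x - (-x^2 + 2·x - 1)^2 + (x^2 - 2·x + (-x^2 + 2·x - 1)^2 + 1)^2 = -96·x^3 + 57·x^2 - 18·x + 3 + O(x^4).
The coefficient of x^3 is -96.

Final answer: -96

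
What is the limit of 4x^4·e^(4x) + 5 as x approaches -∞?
The product is a 0·∞ indeterminate form at x → -∞.
Rewrite the product as 4x^4 / e^(-4x) (an ∞/∞ form) and apply L'Hôpital, or use the standard hierarchy e^(4|x|) ≫ |x^4| as x → -∞.
The indeterminate product → 0, so the limit = 5.

Final answer: 5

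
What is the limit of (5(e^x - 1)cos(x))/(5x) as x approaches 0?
Both numerator and denominator → 0 as x → 0; this is a 0/0 indeterminate form.
Expand each to leading order near x = 0: numerator ~ 5·x, denominator ~ 5·x.
The limit of the ratio is 1.

Final answer: 1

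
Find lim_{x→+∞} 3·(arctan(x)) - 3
Evaluate the dominant behaviour as x → +∞; each term tends to a finite value or vanishes.
Limit = -3 + 3·π/2.

Final answer: -3 + 3·π/2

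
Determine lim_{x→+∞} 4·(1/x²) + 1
Evaluate the dominant behaviour as x → +∞; each term tends to a finite value or vanishes.
Limit = 1.

Final answer: 1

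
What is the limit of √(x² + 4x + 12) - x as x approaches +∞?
This is an ∞ − ∞ indeterminate form.
Multiply and divide by the conjugate √(x²+4x + 12) + x; the x² terms cancel, leaving (4x + 12)/(√(x²+4x + 12)+x) → 4/2 = 2.
Limit = 2.

Final answer: 2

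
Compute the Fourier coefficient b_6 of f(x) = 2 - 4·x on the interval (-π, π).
b_6 = (1/π) ∫_{-π}^{π} f(x)·sin(6x) dx.
Evaluate the integral (use parity and integration by parts as needed): b_6 = 4/3.

Final answer: 4/3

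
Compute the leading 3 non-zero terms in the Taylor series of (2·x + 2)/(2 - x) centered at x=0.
3·x^2/4 + 3·x/2 + 1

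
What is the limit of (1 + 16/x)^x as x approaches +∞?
As x → +∞: this is the defining limit (1 + 16/x)^x → e^16.
Limit = e^(16).

Final answer: e^(16)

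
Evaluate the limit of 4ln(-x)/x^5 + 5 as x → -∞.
The quotient is an ∞/∞ indeterminate form as x → -∞.
Compare growth rates of the dominant terms (exponentials ≫ polynomials ≫ logarithms), or apply L'Hôpital's rule; the quotient → 0.
Adding the constant: 0 + 5 = 5. Limit = 5.

Final answer: 5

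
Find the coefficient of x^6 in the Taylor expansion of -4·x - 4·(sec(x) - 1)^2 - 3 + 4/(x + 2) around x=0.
Expand to order 6: -4·x - 4·(sec(x) - 1)^2 - 3 + 4/(x + 2) = -77·x^6/96 - x^5/16 - 7·x^4/8 - x^3/4 + x^2/2 - 5·x - 1 + O(x^7).
The coefficient of x^6 is -77/96.

Final answer: -77/96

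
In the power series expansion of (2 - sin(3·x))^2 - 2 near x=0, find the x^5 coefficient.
Expand to order 5: (2 - sin(3·x))^2 - 2 = -81·x^5/10 - 27·x^4 + 18·x^3 + 9·x^2 - 12·x + 2 + O(x^6).
The coefficient of x^5 is -81/10.

Final answer: -81/10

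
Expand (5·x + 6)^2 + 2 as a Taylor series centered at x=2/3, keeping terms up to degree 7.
802/9 + 280·(x - 2/3)/3 + 25·(x - 2/3)^2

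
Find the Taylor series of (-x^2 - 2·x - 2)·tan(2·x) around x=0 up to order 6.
-128·x^6/15 - 56·x^5/5 - 16·x^4/3 - 22·x^3/3 - 4·x^2 - 4·x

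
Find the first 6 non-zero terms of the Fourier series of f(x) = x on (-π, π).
2·sin(x) - sin(2·x) + 2·sin(3·x)/3 - sin(4·x)/2 + 2·sin(5·x)/5 - sin(6·x)/3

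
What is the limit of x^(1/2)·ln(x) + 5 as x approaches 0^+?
The product is a 0·∞ indeterminate form at x → 0⁺.
Rewrite the product as ln(x) / x^(-1/2) and apply L'Hôpital, or use the standard hierarchy x^(-1/2) ≫ |ln x| as x → 0⁺.
The indeterminate product → 0, so the limit = 5.

Final answer: 5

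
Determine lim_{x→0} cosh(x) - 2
Direct substitution at x = 0 gives -1.

Final answer: -1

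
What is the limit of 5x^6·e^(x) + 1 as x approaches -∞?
The product is a 0·∞ indeterminate form at x → -∞.
Rewrite the product as 5x^6 / e^(-x) (an ∞/∞ form) and apply L'Hôpital, or use the standard hierarchy e^(|x|) ≫ |x^6| as x → -∞.
The indeterminate product → 0, so the limit = 1.

Final answer: 1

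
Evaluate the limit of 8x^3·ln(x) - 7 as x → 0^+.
The product is a 0·∞ indeterminate form at x → 0⁺.
Rewrite the product as 8·ln(x) / x^(-3) and apply L'Hôpital, or use the standard hierarchy x^(-3) ≫ |ln x| as x → 0⁺.
The indeterminate product → 0, so the limit = -7.

Final answer: -7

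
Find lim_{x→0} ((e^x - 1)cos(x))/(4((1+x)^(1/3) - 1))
Both numerator and denominator → 0 as x → 0; this is a 0/0 indeterminate form.
Expand each to leading order near x = 0: numerator ~ x, denominator ~ 4·x/3.
The limit of the ratio is 3/4.

Final answer: 3/4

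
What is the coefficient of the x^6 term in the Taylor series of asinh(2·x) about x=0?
Expand to order 6: asinh(2·x) = 12·x^5/5 - 4·x^3/3 + 2·x + O(x^7).
The coefficient of x^6 is 0.

Final answer: 0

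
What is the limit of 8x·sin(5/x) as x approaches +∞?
As x → +∞: let u = 5/x → 0⁺; then 8·x·sin(5/x) = 8·5·sin(u)/u → 8·5·1 = 40.
Limit = 40.

Final answer: 40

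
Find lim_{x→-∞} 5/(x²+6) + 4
Evaluate the dominant behaviour as x → -∞; each term tends to a finite value or vanishes.
Limit = 4.

Final answer: 4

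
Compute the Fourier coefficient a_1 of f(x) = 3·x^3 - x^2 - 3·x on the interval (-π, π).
a_1 = (1/π) ∫_{-π}^{π} f(x)·cos(1x) dx.
Evaluate the integral (use parity and integration by parts as needed): a_1 = 4.

Final answer: 4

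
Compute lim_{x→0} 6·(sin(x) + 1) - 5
Direct substitution at x = 0 gives 1.

Final answer: 1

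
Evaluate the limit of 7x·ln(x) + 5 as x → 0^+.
The product is a 0·∞ indeterminate form at x → 0⁺.
Rewrite the product as 7·ln(x) / x^(-1) and apply L'Hôpital, or use the standard hierarchy x^(-1) ≫ |ln x| as x → 0⁺.
The indeterminate product → 0, so the limit = 5.

Final answer: 5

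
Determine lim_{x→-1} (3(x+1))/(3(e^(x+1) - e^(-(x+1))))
Both numerator and denominator → 0 as x → -1; this is a 0/0 indeterminate form.
Expand each to leading order near x = -1: numerator ~ 3·(x + 1), denominator ~ 6·(x + 1).
The limit of the ratio is 1/2.

Final answer: 1/2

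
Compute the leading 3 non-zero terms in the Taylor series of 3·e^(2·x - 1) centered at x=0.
6·x^2·e^(-1) + 6·x·e^(-1) + 3·e^(-1)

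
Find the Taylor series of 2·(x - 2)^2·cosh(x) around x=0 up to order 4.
4·x^4/3 - 4·x^3 + 6·x^2 - 8·x + 8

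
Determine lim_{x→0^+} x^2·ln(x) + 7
The product is a 0·∞ indeterminate form at x → 0⁺.
Rewrite the product as ln(x) / x^(-2) and apply L'Hôpital, or use the standard hierarchy x^(-2) ≫ |ln x| as x → 0⁺.
The indeterminate product → 0, so the limit = 7.

Final answer: 7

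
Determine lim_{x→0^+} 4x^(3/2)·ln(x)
This is a 0·∞ indeterminate form at x → 0⁺.
Rewrite the product as 4·ln(x) / x^(-3/2) and apply L'Hôpital, or use the standard hierarchy x^(-3/2) ≫ |ln x| as x → 0⁺.
The indeterminate product → 0, so the limit = 0.

Final answer: 0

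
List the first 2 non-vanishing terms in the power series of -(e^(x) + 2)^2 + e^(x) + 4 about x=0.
-5·x - 4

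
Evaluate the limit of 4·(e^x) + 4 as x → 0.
Direct substitution at x = 0 gives 8.

Final answer: 8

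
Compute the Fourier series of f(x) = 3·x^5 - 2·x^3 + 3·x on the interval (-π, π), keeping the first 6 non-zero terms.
(-124·π^2 + 6·π^4 + 750)·sin(x) + (-3·π^4 - 57/2 + 17·π^2)·sin(2·x) + (-52·π^2/9 + 158/27 + 2·π^4)·sin(3·x) + (-3·π^4/2 - 165/64 + 23·π^2/8)·sin(4·x) + (-44·π^2/25 + 1014/625 + 6·π^4/5)·sin(5·x) + (-π^4 - 65/54 + 11·π^2/9)·sin(6·x)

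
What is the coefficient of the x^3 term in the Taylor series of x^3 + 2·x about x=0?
Expand to order 3: x^3 + 2·x = x^3 + 2·x + O(x^4).
The coefficient of x^3 is 1.

Final answer: 1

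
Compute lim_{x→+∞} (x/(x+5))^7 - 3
As x → +∞: x/(x+5) = 1/(1 + 5/x) → 1, and the 7th power of a limit-1 base also → 1; with the additive constant, 1 - 3 = -2.
Limit = -2.

Final answer: -2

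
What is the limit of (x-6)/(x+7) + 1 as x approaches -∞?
Evaluate the dominant behaviour as x → -∞; each term tends to a finite value or vanishes.
Limit = 2.

Final answer: 2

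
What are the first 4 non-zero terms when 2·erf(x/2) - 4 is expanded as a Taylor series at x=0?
x^5/(80·√(π)) - x^3/(6·√(π)) + 2·x/√(π) - 4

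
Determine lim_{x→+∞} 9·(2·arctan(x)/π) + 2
Evaluate the dominant behaviour as x → +∞; each term tends to a finite value or vanishes.
Limit = 11.

Final answer: 11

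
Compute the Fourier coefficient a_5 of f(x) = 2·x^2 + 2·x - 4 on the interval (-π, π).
a_5 = (1/π) ∫_{-π}^{π} f(x)·cos(5x) dx.
Evaluate the integral (use parity and integration by parts as needed): a_5 = -8/25.

Final answer: -8/25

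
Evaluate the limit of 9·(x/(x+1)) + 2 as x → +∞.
Evaluate the dominant behaviour as x → +∞; each term tends to a finite value or vanishes.
Limit = 11.

Final answer: 11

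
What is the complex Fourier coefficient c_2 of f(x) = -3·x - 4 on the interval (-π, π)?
Compute the real Fourier coefficients first: a_2 = 0, b_2 = 3.
Then c_2 = (a_2 − i·b_2)/2 = -3·i/2.

Final answer: -3·i/2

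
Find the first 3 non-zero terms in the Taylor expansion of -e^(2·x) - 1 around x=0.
-2·x^2 - 2·x - 2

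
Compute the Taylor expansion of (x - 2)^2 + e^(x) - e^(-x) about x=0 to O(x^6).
x^5/60 + x^3/3 + x^2 - 2·x + 4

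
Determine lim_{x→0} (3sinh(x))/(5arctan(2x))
Both numerator and denominator → 0 as x → 0; this is a 0/0 indeterminate form.
Expand each to leading order near x = 0: numerator ~ 3·x, denominator ~ 10·x.
The limit of the ratio is 3/10.

Final answer: 3/10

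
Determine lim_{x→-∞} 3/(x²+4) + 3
Evaluate the dominant behaviour as x → -∞; each term tends to a finite value or vanishes.
Limit = 3.

Final answer: 3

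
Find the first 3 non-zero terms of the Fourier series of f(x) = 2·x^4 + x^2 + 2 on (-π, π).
(92 - 16·π^2)·cos(x) + (-5 + 4·π^2)·cos(2·x) + 2 + π^2/3 + 2·π^4/5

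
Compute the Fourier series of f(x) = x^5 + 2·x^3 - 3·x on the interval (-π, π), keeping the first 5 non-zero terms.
(-36·π^2 + 2·π^4 + 210)·sin(x) + (-π^4 - 3/2 + 3·π^2)·sin(2·x) + (-154/81 - 4·π^2/27 + 2·π^4/3)·sin(3·x) + (-π^4/2 - 3·π^2/8 + 105/64)·sin(4·x) + (-822/625 + 12·π^2/25 + 2·π^4/5)·sin(5·x)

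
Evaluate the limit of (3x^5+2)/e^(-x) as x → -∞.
This is an ∞/∞ indeterminate form as x → -∞.
Compare growth rates of the dominant terms (exponentials ≫ polynomials ≫ logarithms), or apply L'Hôpital's rule; the quotient → 0.
Limit = 0.

Final answer: 0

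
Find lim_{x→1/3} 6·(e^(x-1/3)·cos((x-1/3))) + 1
Direct substitution at x = 1/3 gives 7.

Final answer: 7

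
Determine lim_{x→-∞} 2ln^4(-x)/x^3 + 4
The quotient is an ∞/∞ indeterminate form as x → -∞.
Compare growth rates of the dominant terms (exponentials ≫ polynomials ≫ logarithms), or apply L'Hôpital's rule; the quotient → 0.
Adding the constant: 0 + 4 = 4. Limit = 4.

Final answer: 4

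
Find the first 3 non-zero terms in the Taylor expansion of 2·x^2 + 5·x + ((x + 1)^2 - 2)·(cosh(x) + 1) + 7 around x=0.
7·x^2/2 + 9·x + 5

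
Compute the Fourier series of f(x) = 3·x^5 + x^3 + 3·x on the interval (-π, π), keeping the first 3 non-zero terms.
(-118·π^2 + 6·π^4 + 714)·sin(x) + (-3·π^4 - 24 + 14·π^2)·sin(2·x) + (-34·π^2/9 + 122/27 + 2·π^4)·sin(3·x)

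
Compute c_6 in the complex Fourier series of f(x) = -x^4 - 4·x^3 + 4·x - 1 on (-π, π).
Compute the real Fourier coefficients first: a_6 = 1/27 - 2·π^2/9, b_6 = -14/9 + 4·π^2/3.
Then c_6 = (a_6 − i·b_6)/2 = -π^2/9 + 1/54 - 2·i·π^2/3 + 7·i/9.

Final answer: -π^2/9 + 1/54 - 2·i·π^2/3 + 7·i/9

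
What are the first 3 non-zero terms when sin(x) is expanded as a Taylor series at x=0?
x^5/120 - x^3/6 + x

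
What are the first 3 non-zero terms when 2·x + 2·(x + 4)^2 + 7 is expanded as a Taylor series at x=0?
2·x^2 + 18·x + 39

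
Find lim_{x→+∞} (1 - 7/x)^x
As x → +∞: this is the defining limit (1 - 7/x)^x → e^(-7).
Limit = e^(-7).

Final answer: e^(-7)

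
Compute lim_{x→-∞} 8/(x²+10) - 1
Evaluate the dominant behaviour as x → -∞; each term tends to a finite value or vanishes.
Limit = -1.

Final answer: -1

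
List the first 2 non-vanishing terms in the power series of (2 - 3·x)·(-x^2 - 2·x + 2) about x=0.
4 - 10·x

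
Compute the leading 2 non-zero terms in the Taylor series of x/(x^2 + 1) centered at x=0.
-x^3 + x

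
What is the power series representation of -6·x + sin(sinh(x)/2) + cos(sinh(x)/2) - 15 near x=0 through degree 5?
-23·x^5/3840 - 5·x^4/128 + x^3/16 - x^2/8 - 11·x/2 - 14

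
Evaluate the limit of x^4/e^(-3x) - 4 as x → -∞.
The quotient is an ∞/∞ indeterminate form as x → -∞.
Compare growth rates of the dominant terms (exponentials ≫ polynomials ≫ logarithms), or apply L'Hôpital's rule; the quotient → 0.
Adding the constant: 0 - 4 = -4. Limit = -4.

Final answer: -4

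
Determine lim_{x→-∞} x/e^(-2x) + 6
The quotient is an ∞/∞ indeterminate form as x → -∞.
Compare growth rates of the dominant terms (exponentials ≫ polynomials ≫ logarithms), or apply L'Hôpital's rule; the quotient → 0.
Adding the constant: 0 + 6 = 6. Limit = 6.

Final answer: 6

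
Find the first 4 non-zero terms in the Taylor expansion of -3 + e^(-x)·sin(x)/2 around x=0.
x^3/6 - x^2/2 + x/2 - 3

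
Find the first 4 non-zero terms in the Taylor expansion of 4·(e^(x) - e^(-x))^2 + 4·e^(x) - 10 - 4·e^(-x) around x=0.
4·x^3/3 + 16·x^2 + 8·x - 10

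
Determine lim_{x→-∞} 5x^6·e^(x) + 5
The product is a 0·∞ indeterminate form at x → -∞.
Rewrite the product as 5x^6 / e^(-x) (an ∞/∞ form) and apply L'Hôpital, or use the standard hierarchy e^(|x|) ≫ |x^6| as x → -∞.
The indeterminate product → 0, so the limit = 5.

Final answer: 5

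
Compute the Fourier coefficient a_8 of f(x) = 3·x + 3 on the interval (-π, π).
a_8 = (1/π) ∫_{-π}^{π} f(x)·cos(8x) dx.
Evaluate the integral (use parity and integration by parts as needed): a_8 = 0.

Final answer: 0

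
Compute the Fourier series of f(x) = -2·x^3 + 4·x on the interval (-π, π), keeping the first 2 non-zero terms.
(32 - 4·π^2)·sin(x) + (-7 + 2·π^2)·sin(2·x)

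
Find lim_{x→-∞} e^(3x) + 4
Evaluate the dominant behaviour as x → -∞; each term tends to a finite value or vanishes.
Limit = 4.

Final answer: 4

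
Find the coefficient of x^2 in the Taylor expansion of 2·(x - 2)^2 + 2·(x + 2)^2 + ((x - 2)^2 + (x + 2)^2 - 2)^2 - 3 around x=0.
Expand to order 2: 2·(x - 2)^2 + 2·(x + 2)^2 + ((x - 2)^2 + (x + 2)^2 - 2)^2 - 3 = 28·x^2 + 49 + O(x^3).
The coefficient of x^2 is 28.

Final answer: 28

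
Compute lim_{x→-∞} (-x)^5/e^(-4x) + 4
The quotient is an ∞/∞ indeterminate form as x → -∞.
Compare growth rates of the dominant terms (exponentials ≫ polynomials ≫ logarithms), or apply L'Hôpital's rule; the quotient → 0.
Adding the constant: 0 + 4 = 4. Limit = 4.

Final answer: 4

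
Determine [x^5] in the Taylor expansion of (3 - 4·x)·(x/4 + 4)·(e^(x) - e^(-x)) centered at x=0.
-2/15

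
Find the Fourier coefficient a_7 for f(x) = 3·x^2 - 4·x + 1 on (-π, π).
a_7 = (1/π) ∫_{-π}^{π} f(x)·cos(7x) dx.
Evaluate the integral (use parity and integration by parts as needed): a_7 = -12/49.

Final answer: -12/49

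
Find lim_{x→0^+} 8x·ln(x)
This is a 0·∞ indeterminate form at x → 0⁺.
Rewrite the product as 8·ln(x) / x^(-1) and apply L'Hôpital, or use the standard hierarchy x^(-1) ≫ |ln x| as x → 0⁺.
The indeterminate product → 0, so the limit = 0.

Final answer: 0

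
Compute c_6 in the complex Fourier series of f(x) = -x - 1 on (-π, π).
Compute the real Fourier coefficients first: a_6 = 0, b_6 = 1/3.
Then c_6 = (a_6 − i·b_6)/2 = -i/6.

Final answer: -i/6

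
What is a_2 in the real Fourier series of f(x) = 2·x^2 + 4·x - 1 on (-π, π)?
a_2 = (1/π) ∫_{-π}^{π} f(x)·cos(2x) dx.
Evaluate the integral (use parity and integration by parts as needed): a_2 = 2.

Final answer: 2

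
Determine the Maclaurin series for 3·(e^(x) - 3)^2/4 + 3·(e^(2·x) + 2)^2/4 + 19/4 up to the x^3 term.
49·x^3/4 + 45·x^2/4 + 6·x + 29/2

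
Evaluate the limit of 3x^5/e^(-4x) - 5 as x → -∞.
The quotient is an ∞/∞ indeterminate form as x → -∞.
Compare growth rates of the dominant terms (exponentials ≫ polynomials ≫ logarithms), or apply L'Hôpital's rule; the quotient → 0.
Adding the constant: 0 - 5 = -5. Limit = -5.

Final answer: -5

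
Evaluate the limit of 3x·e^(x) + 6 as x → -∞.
The product is a 0·∞ indeterminate form at x → -∞.
Rewrite the product as 3x / e^(-x) (an ∞/∞ form) and apply L'Hôpital, or use the standard hierarchy e^(|x|) ≫ |x| as x → -∞.
The indeterminate product → 0, so the limit = 6.

Final answer: 6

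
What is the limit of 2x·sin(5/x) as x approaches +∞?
As x → +∞: let u = 5/x → 0⁺; then 2·x·sin(5/x) = 2·5·sin(u)/u → 2·5·1 = 10.
Limit = 10.

Final answer: 10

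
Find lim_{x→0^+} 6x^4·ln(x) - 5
The product is a 0·∞ indeterminate form at x → 0⁺.
Rewrite the product as 6·ln(x) / x^(-4) and apply L'Hôpital, or use the standard hierarchy x^(-4) ≫ |ln x| as x → 0⁺.
The indeterminate product → 0, so the limit = -5.

Final answer: -5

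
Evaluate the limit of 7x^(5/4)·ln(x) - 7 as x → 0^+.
The product is a 0·∞ indeterminate form at x → 0⁺.
Rewrite the product as 7·ln(x) / x^(-5/4) and apply L'Hôpital, or use the standard hierarchy x^(-5/4) ≫ |ln x| as x → 0⁺.
The indeterminate product → 0, so the limit = -7.

Final answer: -7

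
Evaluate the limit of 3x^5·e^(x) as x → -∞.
This is a 0·∞ indeterminate form at x → -∞.
Rewrite the product as 3x^5 / e^(-x) (an ∞/∞ form) and apply L'Hôpital, or use the standard hierarchy e^(|x|) ≫ |x^5| as x → -∞.
The indeterminate product → 0, so the limit = 0.

Final answer: 0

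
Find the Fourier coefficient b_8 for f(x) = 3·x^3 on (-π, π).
b_8 = (1/π) ∫_{-π}^{π} f(x)·sin(8x) dx.
Evaluate the integral (use parity and integration by parts as needed): b_8 = 9/128 - 3·π^2/4.

Final answer: 9/128 - 3·π^2/4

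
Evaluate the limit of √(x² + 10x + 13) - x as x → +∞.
This is an ∞ − ∞ indeterminate form.
Multiply and divide by the conjugate √(x²+10x + 13) + x; the x² terms cancel, leaving (10x + 13)/(√(x²+10x + 13)+x) → 10/2 = 5.
Limit = 5.

Final answer: 5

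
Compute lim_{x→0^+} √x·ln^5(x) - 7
The product is a 0·∞ indeterminate form at x → 0⁺.
Rewrite the product as ln^5(x) / x^(-1/2) and apply L'Hôpital, or use the standard hierarchy x^(-1/2) ≫ |ln x|^5 as x → 0⁺.
The indeterminate product → 0, so the limit = -7.

Final answer: -7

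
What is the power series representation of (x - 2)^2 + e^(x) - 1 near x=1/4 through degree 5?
e^(1/4) + 33/16 + (-7/2 + e^(1/4))·(x - 1/4) + (e^(1/4)/2 + 1)·(x - 1/4)^2 + e^(1/4)·(x - 1/4)^3/6 + e^(1/4)·(x - 1/4)^4/24 + e^(1/4)·(x - 1/4)^5/120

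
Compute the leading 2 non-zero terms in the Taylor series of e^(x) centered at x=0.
x + 1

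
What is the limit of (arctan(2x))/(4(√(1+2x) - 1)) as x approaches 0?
Both numerator and denominator → 0 as x → 0; this is a 0/0 indeterminate form.
Expand each to leading order near x = 0: numerator ~ 2·x, denominator ~ 4·x.
The limit of the ratio is 1/2.

Final answer: 1/2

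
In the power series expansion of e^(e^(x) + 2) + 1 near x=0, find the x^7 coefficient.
877·e^(3)/5040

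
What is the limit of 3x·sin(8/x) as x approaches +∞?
As x → +∞: let u = 8/x → 0⁺; then 3·x·sin(8/x) = 3·8·sin(u)/u → 3·8·1 = 24.
Limit = 24.

Final answer: 24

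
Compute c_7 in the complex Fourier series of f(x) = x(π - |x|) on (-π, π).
Compute the real Fourier coefficients first: a_7 = 0, b_7 = 8/(343·π).
Then c_7 = (a_7 − i·b_7)/2 = -4·i/(343·π).

Final answer: -4·i/(343·π)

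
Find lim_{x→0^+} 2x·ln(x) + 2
The product is a 0·∞ indeterminate form at x → 0⁺.
Rewrite the product as 2·ln(x) / x^(-1) and apply L'Hôpital, or use the standard hierarchy x^(-1) ≫ |ln x| as x → 0⁺.
The indeterminate product → 0, so the limit = 2.

Final answer: 2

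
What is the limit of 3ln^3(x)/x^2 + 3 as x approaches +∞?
The quotient is an ∞/∞ indeterminate form as x → +∞.
The polynomial denominator x^2 dominates the logarithmic numerator (any positive power of x ≫ ln^3(x) as x → ∞), so the quotient → 0.
Adding the constant: 0 + 3 = 3. Limit = 3.

Final answer: 3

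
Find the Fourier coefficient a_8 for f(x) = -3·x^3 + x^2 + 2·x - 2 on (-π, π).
a_8 = (1/π) ∫_{-π}^{π} f(x)·cos(8x) dx.
Evaluate the integral (use parity and integration by parts as needed): a_8 = 1/16.

Final answer: 1/16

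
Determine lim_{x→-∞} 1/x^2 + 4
Evaluate the dominant behaviour as x → -∞; each term tends to a finite value or vanishes.
Limit = 4.

Final answer: 4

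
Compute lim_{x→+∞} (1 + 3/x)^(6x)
As x → +∞: write (1 + 3/x)^(6x) = ((1 + 3/x)^x)^6 → (e^3)^6 = e^18.
Limit = e^(18).

Final answer: e^(18)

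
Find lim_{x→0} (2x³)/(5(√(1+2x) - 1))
Both numerator and denominator → 0 as x → 0; this is a 0/0 indeterminate form.
Expand each to leading order near x = 0: numerator ~ 2·x^3, denominator ~ 5·x.
The limit of the ratio is 0.

Final answer: 0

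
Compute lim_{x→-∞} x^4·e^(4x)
This is a 0·∞ indeterminate form at x → -∞.
Rewrite the product as x^4 / e^(-4x) (an ∞/∞ form) and apply L'Hôpital, or use the standard hierarchy e^(4|x|) ≫ |x^4| as x → -∞.
The indeterminate product → 0, so the limit = 0.

Final answer: 0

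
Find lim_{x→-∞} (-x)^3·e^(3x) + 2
The product is a 0·∞ indeterminate form at x → -∞.
Rewrite the product as (-x)^3 / e^(-3x) (an ∞/∞ form) and apply L'Hôpital, or use the standard hierarchy e^(3|x|) ≫ |(-x)^3| as x → -∞.
The indeterminate product → 0, so the limit = 2.

Final answer: 2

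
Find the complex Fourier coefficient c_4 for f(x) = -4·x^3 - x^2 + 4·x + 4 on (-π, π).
Compute the real Fourier coefficients first: a_4 = -1/4, b_4 = -11/4 + 2·π^2.
Then c_4 = (a_4 − i·b_4)/2 = -1/8 - i·π^2 + 11·i/8.

Final answer: -1/8 - i·π^2 + 11·i/8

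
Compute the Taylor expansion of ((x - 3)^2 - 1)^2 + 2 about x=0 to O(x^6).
x^4 - 12·x^3 + 52·x^2 - 96·x + 66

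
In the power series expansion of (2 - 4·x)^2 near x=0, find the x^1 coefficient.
Expand to order 1: (2 - 4·x)^2 = 4 - 16·x + O(x^2).
The coefficient of x^1 is -16.

Final answer: -16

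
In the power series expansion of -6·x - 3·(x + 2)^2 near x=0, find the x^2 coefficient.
Expand to order 2: -6·x - 3·(x + 2)^2 = -3·x^2 - 18·x - 12 + O(x^3).
The coefficient of x^2 is -3.

Final answer: -3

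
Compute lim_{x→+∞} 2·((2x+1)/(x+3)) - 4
Evaluate the dominant behaviour as x → +∞; each term tends to a finite value or vanishes.
Limit = 0.

Final answer: 0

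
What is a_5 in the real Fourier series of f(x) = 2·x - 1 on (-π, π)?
a_5 = (1/π) ∫_{-π}^{π} f(x)·cos(5x) dx.
Evaluate the integral (use parity and integration by parts as needed): a_5 = 0.

Final answer: 0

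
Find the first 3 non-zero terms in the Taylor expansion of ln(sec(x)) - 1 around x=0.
x^4/12 + x^2/2 - 1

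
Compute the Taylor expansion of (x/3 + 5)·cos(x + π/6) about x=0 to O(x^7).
x^6·(-√(3)/288 - 1/720) + x^5·(-1/48 + √(3)/144) + x^4·(1/36 + 5·√(3)/48) + x^3·(5/12 - √(3)/12) + x^2·(-5·√(3)/4 - 1/6) + x·(-5/2 + √(3)/6) + 5·√(3)/2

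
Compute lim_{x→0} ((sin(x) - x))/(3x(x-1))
Both numerator and denominator → 0 as x → 0; this is a 0/0 indeterminate form.
Expand each to leading order near x = 0: numerator ~ -x^3/6, denominator ~ -3·x.
The limit of the ratio is 0.

Final answer: 0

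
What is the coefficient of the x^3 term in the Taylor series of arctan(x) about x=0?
Expand to order 3: arctan(x) = -x^3/3 + x + O(x^4).
The coefficient of x^3 is -1/3.

Final answer: -1/3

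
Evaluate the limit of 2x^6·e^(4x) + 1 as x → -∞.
The product is a 0·∞ indeterminate form at x → -∞.
Rewrite the product as 2x^6 / e^(-4x) (an ∞/∞ form) and apply L'Hôpital, or use the standard hierarchy e^(4|x|) ≫ |x^6| as x → -∞.
The indeterminate product → 0, so the limit = 1.

Final answer: 1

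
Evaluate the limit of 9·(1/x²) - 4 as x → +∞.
Evaluate the dominant behaviour as x → +∞; each term tends to a finite value or vanishes.
Limit = -4.

Final answer: -4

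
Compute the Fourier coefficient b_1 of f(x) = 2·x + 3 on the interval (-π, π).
b_1 = (1/π) ∫_{-π}^{π} f(x)·sin(1x) dx.
Evaluate the integral (use parity and integration by parts as needed): b_1 = 4.

Final answer: 4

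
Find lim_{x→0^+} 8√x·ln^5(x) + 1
The product is a 0·∞ indeterminate form at x → 0⁺.
Rewrite the product as 8·ln^5(x) / x^(-1/2) and apply L'Hôpital, or use the standard hierarchy x^(-1/2) ≫ |ln x|^5 as x → 0⁺.
The indeterminate product → 0, so the limit = 1.

Final answer: 1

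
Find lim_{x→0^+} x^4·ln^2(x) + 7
The product is a 0·∞ indeterminate form at x → 0⁺.
Rewrite the product as ln^2(x) / x^(-4) and apply L'Hôpital, or use the standard hierarchy x^(-4) ≫ |ln x|^2 as x → 0⁺.
The indeterminate product → 0, so the limit = 7.

Final answer: 7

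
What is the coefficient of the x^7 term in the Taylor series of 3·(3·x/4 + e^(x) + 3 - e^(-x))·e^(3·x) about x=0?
Expand to order 7: 3·(3·x/4 + e^(x) + 3 - e^(-x))·e^(3·x) = 106577·x^7/6720 + 975·x^6/32 + 8099·x^5/160 + 141·x^4/2 + 629·x^3/8 + 261·x^2/4 + 141·x/4 + 9 + O(x^8).
The coefficient of x^7 is 106577/6720.

Final answer: 106577/6720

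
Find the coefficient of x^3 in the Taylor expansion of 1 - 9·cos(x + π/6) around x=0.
Expand to order 3: 1 - 9·cos(x + π/6) = -3·x^3/4 + 9·√(3)·x^2/4 + 9·x/2 - 9·√(3)/2 + 1 + O(x^4).
The coefficient of x^3 is -3/4.

Final answer: -3/4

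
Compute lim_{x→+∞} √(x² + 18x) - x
This is an ∞ − ∞ indeterminate form.
Multiply and divide by the conjugate √(x²+18x) + x; the x² terms cancel, leaving (18x)/(√(x²+18x)+x) → 18/2 = 9.
Limit = 9.

Final answer: 9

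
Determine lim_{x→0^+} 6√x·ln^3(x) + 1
The product is a 0·∞ indeterminate form at x → 0⁺.
Rewrite the product as 6·ln^3(x) / x^(-1/2) and apply L'Hôpital, or use the standard hierarchy x^(-1/2) ≫ |ln x|^3 as x → 0⁺.
The indeterminate product → 0, so the limit = 1.

Final answer: 1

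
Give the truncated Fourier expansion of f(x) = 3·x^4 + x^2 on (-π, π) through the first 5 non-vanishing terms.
(140 - 24·π^2)·cos(x) + (-8 + 6·π^2)·cos(2·x) + (4/3 - 8·π^2/3)·cos(3·x) + (-5/16 + 3·π^2/2)·cos(4·x) + π^2/3 + 3·π^4/5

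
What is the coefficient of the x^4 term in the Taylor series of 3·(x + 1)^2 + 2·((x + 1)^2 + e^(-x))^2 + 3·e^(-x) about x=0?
Expand to order 4: 3·(x + 1)^2 + 2·((x + 1)^2 + e^(-x))^2 + 3·e^(-x) = 103·x^4/24 + 25·x^3/6 + 37·x^2/2 + 11·x + 14 + O(x^5).
The coefficient of x^4 is 103/24.

Final answer: 103/24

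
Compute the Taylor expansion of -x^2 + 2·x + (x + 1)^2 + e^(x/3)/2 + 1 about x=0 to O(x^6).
x^5/58320 + x^4/3888 + x^3/324 + x^2/36 + 25·x/6 + 5/2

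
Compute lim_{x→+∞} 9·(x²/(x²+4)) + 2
Evaluate the dominant behaviour as x → +∞; each term tends to a finite value or vanishes.
Limit = 11.

Final answer: 11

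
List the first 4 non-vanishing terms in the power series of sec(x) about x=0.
61·x^6/720 + 5·x^4/24 + x^2/2 + 1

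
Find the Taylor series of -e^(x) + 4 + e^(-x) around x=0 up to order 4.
-x^3/3 - 2·x + 4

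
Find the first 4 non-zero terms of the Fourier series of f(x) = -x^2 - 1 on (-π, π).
4·cos(x) - cos(2·x) + 4·cos(3·x)/9 - π^2/3 - 1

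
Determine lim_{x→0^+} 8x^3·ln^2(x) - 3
The product is a 0·∞ indeterminate form at x → 0⁺.
Rewrite the product as 8·ln^2(x) / x^(-3) and apply L'Hôpital, or use the standard hierarchy x^(-3) ≫ |ln x|^2 as x → 0⁺.
The indeterminate product → 0, so the limit = -3.

Final answer: -3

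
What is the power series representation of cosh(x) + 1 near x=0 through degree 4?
x^4/24 + x^2/2 + 2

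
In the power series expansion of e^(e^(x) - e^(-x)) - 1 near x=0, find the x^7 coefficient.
989/2520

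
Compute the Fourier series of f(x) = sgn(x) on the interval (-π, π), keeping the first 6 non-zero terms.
4·sin(x)/π + 4·sin(3·x)/(3·π) + 4·sin(5·x)/(5·π) + 4·sin(7·x)/(7·π) + 4·sin(9·x)/(9·π) + 4·sin(11·x)/(11·π)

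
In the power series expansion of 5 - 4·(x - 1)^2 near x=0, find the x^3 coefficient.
Expand to order 3: 5 - 4·(x - 1)^2 = -4·x^2 + 8·x + 1 + O(x^4).
The coefficient of x^3 is 0.

Final answer: 0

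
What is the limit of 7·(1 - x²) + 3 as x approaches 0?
Direct substitution at x = 0 gives 10.

Final answer: 10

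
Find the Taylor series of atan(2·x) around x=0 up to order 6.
32·x^5/5 - 8·x^3/3 + 2·x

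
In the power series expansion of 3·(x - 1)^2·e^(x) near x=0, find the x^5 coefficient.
Expand to order 5: 3·(x - 1)^2·e^(x) = 11·x^5/40 + 5·x^4/8 + x^3/2 - 3·x^2/2 - 3·x + 3 + O(x^6).
The coefficient of x^5 is 11/40.

Final answer: 11/40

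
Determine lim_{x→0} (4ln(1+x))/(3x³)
Both numerator and denominator → 0 as x → 0; this is a 0/0 indeterminate form.
Expand each to leading order near x = 0: numerator ~ 4·x, denominator ~ 3·x^3.
The limit of the ratio is ∞.

Final answer: ∞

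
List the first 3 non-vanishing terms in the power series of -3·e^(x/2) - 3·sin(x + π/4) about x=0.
x^2·(-3/8 + 3·√(2)/4) + x·(-3·√(2)/2 - 3/2) - 3 - 3·√(2)/2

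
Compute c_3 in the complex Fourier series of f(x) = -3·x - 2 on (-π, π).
Compute the real Fourier coefficients first: a_3 = 0, b_3 = -2.
Then c_3 = (a_3 − i·b_3)/2 = i.

Final answer: i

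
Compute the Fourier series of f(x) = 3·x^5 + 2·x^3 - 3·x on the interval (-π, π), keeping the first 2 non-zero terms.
(-116·π^2 + 6·π^4 + 690)·sin(x) + (-3·π^4 - 33/2 + 13·π^2)·sin(2·x)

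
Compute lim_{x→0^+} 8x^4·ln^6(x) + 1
The product is a 0·∞ indeterminate form at x → 0⁺.
Rewrite the product as 8·ln^6(x) / x^(-4) and apply L'Hôpital, or use the standard hierarchy x^(-4) ≫ |ln x|^6 as x → 0⁺.
The indeterminate product → 0, so the limit = 1.

Final answer: 1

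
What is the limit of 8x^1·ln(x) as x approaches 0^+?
This is a 0·∞ indeterminate form at x → 0⁺.
Rewrite the product as 8·ln(x) / x^(-1) and apply L'Hôpital, or use the standard hierarchy x^(-1) ≫ |ln x| as x → 0⁺.
The indeterminate product → 0, so the limit = 0.

Final answer: 0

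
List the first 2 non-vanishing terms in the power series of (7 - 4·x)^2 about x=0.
49 - 56·x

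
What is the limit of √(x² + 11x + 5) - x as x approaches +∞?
This is an ∞ − ∞ indeterminate form.
Multiply and divide by the conjugate √(x²+11x + 5) + x; the x² terms cancel, leaving (11x + 5)/(√(x²+11x + 5)+x) → 11/2.
Limit = 11/2.

Final answer: 11/2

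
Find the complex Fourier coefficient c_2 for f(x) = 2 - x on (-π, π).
Compute the real Fourier coefficients first: a_2 = 0, b_2 = 1.
Then c_2 = (a_2 − i·b_2)/2 = -i/2.

Final answer: -i/2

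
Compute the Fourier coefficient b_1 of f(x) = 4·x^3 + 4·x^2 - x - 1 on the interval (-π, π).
b_1 = (1/π) ∫_{-π}^{π} f(x)·sin(1x) dx.
Evaluate the integral (use parity and integration by parts as needed): b_1 = -50 + 8·π^2.

Final answer: -50 + 8·π^2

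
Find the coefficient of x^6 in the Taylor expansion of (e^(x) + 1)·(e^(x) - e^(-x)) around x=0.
Expand to order 6: (e^(x) + 1)·(e^(x) - e^(-x)) = 4·x^6/45 + 17·x^5/60 + 2·x^4/3 + 5·x^3/3 + 2·x^2 + 4·x + O(x^7).
The coefficient of x^6 is 4/45.

Final answer: 4/45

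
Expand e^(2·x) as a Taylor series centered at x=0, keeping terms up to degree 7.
8·x^7/315 + 4·x^6/45 + 4·x^5/15 + 2·x^4/3 + 4·x^3/3 + 2·x^2 + 2·x + 1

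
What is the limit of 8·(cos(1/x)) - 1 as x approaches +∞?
Evaluate the dominant behaviour as x → +∞; each term tends to a finite value or vanishes.
Limit = 7.

Final answer: 7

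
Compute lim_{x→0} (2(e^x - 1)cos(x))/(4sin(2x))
Both numerator and denominator → 0 as x → 0; this is a 0/0 indeterminate form.
Expand each to leading order near x = 0: numerator ~ 2·x, denominator ~ 8·x.
The limit of the ratio is 1/4.

Final answer: 1/4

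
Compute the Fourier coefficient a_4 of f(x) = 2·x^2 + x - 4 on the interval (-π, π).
a_4 = (1/π) ∫_{-π}^{π} f(x)·cos(4x) dx.
Evaluate the integral (use parity and integration by parts as needed): a_4 = 1/2.

Final answer: 1/2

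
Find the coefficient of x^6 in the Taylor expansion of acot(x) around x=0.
Expand to order 6: acot(x) = -x^5/5 + x^3/3 - x + π/2 + O(x^7).
The coefficient of x^6 is 0.

Final answer: 0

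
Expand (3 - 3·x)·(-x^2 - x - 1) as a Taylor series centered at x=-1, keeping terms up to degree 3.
-6 + 9·(x + 1) - 9·(x + 1)^2 + 3·(x + 1)^3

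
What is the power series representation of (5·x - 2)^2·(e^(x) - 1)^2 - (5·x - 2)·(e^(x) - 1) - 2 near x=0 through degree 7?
23291·x^7/5040 + 89·x^6/9 + 1697·x^5/120 + 79·x^4/12 - 109·x^3/6 + 2·x - 2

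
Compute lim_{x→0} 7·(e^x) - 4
Direct substitution at x = 0 gives 3.

Final answer: 3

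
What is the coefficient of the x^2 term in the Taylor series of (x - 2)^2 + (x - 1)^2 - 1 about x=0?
Expand to order 2: (x - 2)^2 + (x - 1)^2 - 1 = 2·x^2 - 6·x + 4 + O(x^3).
The coefficient of x^2 is 2.

Final answer: 2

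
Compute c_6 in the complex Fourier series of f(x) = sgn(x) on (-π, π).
Compute the real Fourier coefficients first: a_6 = 0, b_6 = 0.
Then c_6 = (a_6 − i·b_6)/2 = 0.

Final answer: 0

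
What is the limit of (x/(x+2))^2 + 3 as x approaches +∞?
As x → +∞: x/(x+2) = 1/(1 + 2/x) → 1, and the 2nd power of a limit-1 base also → 1; with the additive constant, 1 + 3 = 4.
Limit = 4.

Final answer: 4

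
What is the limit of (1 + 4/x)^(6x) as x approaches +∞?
As x → +∞: write (1 + 4/x)^(6x) = ((1 + 4/x)^x)^6 → (e^4)^6 = e^24.
Limit = e^(24).

Final answer: e^(24)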